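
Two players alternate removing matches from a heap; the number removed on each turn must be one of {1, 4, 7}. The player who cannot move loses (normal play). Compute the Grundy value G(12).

2

n :  0  1  2  3  4  5  6  7  8  9 10 11 12
G :  0  1  0  1  2  0  1  2  0  1  0  1  2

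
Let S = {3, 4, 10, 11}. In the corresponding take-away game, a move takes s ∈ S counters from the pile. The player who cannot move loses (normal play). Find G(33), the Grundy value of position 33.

1

G(0) = 0
G(1) = mex{} = 0
G(2) = mex{} = 0
G(3) = mex{0} = 1
G(4) = mex{0,0} = 1
G(5) = mex{0,0} = 1
G(6) = mex{1,0} = 2
G(7) = mex{1,1} = 0
G(8) = mex{1,1} = 0
G(9) = mex{2,1} = 0
G(10) = mex{0,2,0} = 1
G(11) = mex{0,0,0,0} = 1
G(12) = mex{0,0,0,0} = 1
G(13) = mex{1,0,1,0} = 2
G(14) = mex{1,1,1,1} = 0
G(15) = mex{1,1,1,1} = 0
G(16) = mex{2,1,2,1} = 0
G(17) = mex{0,2,0,2} = 1
G(18) = mex{0,0,0,0} = 1
G(19) = mex{0,0,0,0} = 1
G(20) = mex{1,0,1,0} = 2
G(21) = mex{1,1,1,1} = 0
G(22) = mex{1,1,1,1} = 0
G(23) = mex{2,1,2,1} = 0
G(24) = mex{0,2,0,2} = 1
G(25) = mex{0,0,0,0} = 1
G(26) = mex{0,0,0,0} = 1
G(27) = mex{1,0,1,0} = 2
G(28) = mex{1,1,1,1} = 0
G(29) = mex{1,1,1,1} = 0
G(30) = mex{2,1,2,1} = 0
G(31) = mex{0,2,0,2} = 1
G(32) = mex{0,0,0,0} = 1
G(33) = mex{0,0,0,0} = 1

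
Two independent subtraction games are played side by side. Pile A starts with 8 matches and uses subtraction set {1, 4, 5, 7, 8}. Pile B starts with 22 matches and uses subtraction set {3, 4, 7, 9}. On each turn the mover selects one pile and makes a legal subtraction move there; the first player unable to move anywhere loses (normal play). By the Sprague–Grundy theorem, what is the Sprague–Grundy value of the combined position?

Pile A, S = {1, 4, 5, 7, 8}:
n : 0 1 2 3 4 5 6 7 8
G : 0 1 0 1 2 3 2 3 4
G_A(8) = 4.
Pile B, S = {3, 4, 7, 9}:
n :  0  1  2  3  4  5  6  7  8  9 10 11 12 13 14 15 16 17 18 19 20 21 22
G :  0  0  0  1  1  1  2  2  2  3  3  3  0  0  0  1  1  1  2  2  2  3  3
G_B(22) = 3.
Combined Grundy value = 4 ⊕ 3 = 7.

7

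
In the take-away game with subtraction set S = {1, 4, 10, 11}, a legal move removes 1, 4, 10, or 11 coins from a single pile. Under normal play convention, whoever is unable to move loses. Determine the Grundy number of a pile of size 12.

G(0) = 0
G(1) = mex{0} = 1
G(2) = mex{1} = 0
G(3) = mex{0} = 1
G(4) = mex{1,0} = 2
G(5) = mex{2,1} = 0
G(6) = mex{0,0} = 1
G(7) = mex{1,1} = 0
G(8) = mex{0,2} = 1
G(9) = mex{1,0} = 2
G(10) = mex{2,1,0} = 3
G(11) = mex{3,0,1,0} = 2
G(12) = mex{2,1,0,1} = 3

3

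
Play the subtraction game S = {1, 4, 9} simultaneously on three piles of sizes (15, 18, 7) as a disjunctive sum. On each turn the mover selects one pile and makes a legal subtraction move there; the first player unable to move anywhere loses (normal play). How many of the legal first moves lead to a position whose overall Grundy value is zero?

All piles use S = {1, 4, 9}:
G(0) = 0
G(1) = mex{0} = 1
G(2) = mex{1} = 0
G(3) = mex{0} = 1
G(4) = mex{1,0} = 2
G(5) = mex{2,1} = 0
G(6) = mex{0,0} = 1
G(7) = mex{1,1} = 0
G(8) = mex{0,2} = 1
G(9) = mex{1,0,0} = 2
G(10) = mex{2,1,1} = 0
G(11) = mex{0,0,0} = 1
G(12) = mex{1,1,1} = 0
G(13) = mex{0,2,2} = 1
G(14) = mex{1,0,0} = 2
G(15) = mex{2,1,1} = 0
G(16) = mex{0,0,0} = 1
G(17) = mex{1,1,1} = 0
G(18) = mex{0,2,2} = 1
Pile A: G(15) = 0.
Pile B: G(18) = 1.
Pile C: G(7) = 0.
Combined Grundy value = 0 ⊕ 1 ⊕ 0 = 1.
A winning move leaves total XOR = 0, i.e. changes one component's Grundy value g to g ⊕ X where X is the current total.
Pile A: need g' = 0⊕1 = 1. Options: 15−1→G=2, 15−4→G=1, 15−9→G=1. Hits: 2.
Pile B: need g' = 1⊕1 = 0. Options: 18−1→G=0, 18−4→G=2, 18−9→G=2. Hits: 1.
Pile C: need g' = 0⊕1 = 1. Options: 7−1→G=1, 7−4→G=1. Hits: 2.

5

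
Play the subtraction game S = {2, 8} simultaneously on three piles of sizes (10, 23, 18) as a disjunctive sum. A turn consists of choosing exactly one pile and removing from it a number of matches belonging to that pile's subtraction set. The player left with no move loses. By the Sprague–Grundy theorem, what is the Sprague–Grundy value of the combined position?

3

All piles use S = {2, 8}:
G(0) = 0
G(1) = mex{} = 0
G(2) = mex{0} = 1
G(3) = mex{0} = 1
G(4) = mex{1} = 0
G(5) = mex{1} = 0
G(6) = mex{0} = 1
G(7) = mex{0} = 1
G(8) = mex{1,0} = 2
G(9) = mex{1,0} = 2
G(10) = mex{2,1} = 0
G(11) = mex{2,1} = 0
G(12) = mex{0,0} = 1
G(13) = mex{0,0} = 1
G(14) = mex{1,1} = 0
G(15) = mex{1,1} = 0
G(16) = mex{0,2} = 1
G(17) = mex{0,2} = 1
G(18) = mex{1,0} = 2
G(19) = mex{1,0} = 2
G(20) = mex{2,1} = 0
G(21) = mex{2,1} = 0
G(22) = mex{0,0} = 1
G(23) = mex{0,0} = 1
Pile A: G(10) = 0.
Pile B: G(23) = 1.
Pile C: G(18) = 2.
Combined Grundy value = 0 ⊕ 1 ⊕ 2 = 3.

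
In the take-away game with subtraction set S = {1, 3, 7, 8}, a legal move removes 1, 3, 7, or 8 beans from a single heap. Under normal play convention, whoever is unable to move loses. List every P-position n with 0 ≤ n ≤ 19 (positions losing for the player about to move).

0, 2, 4, 6, 15, 17, 19

G(0) = 0
G(1) = mex{0} = 1
G(2) = mex{1} = 0
G(3) = mex{0,0} = 1
G(4) = mex{1,1} = 0
G(5) = mex{0,0} = 1
G(6) = mex{1,1} = 0
G(7) = mex{0,0,0} = 1
G(8) = mex{1,1,1,0} = 2
G(9) = mex{2,0,0,1} = 3
G(10) = mex{3,1,1,0} = 2
G(11) = mex{2,2,0,1} = 3
G(12) = mex{3,3,1,0} = 2
G(13) = mex{2,2,0,1} = 3
G(14) = mex{3,3,1,0} = 2
G(15) = mex{2,2,2,1} = 0
G(16) = mex{0,3,3,2} = 1
G(17) = mex{1,2,2,3} = 0
G(18) = mex{0,0,3,2} = 1
G(19) = mex{1,1,2,3} = 0
P-positions are exactly the n with G(n) = 0.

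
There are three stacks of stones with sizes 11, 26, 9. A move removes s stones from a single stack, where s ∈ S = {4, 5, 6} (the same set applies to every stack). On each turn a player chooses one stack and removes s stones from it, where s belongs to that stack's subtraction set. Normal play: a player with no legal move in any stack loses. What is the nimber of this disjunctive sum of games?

3

All stacks use S = {4, 5, 6}:
G(0) = 0
G(1) = mex{} = 0
G(2) = mex{} = 0
G(3) = mex{} = 0
G(4) = mex{0} = 1
G(5) = mex{0,0} = 1
G(6) = mex{0,0,0} = 1
G(7) = mex{0,0,0} = 1
G(8) = mex{1,0,0} = 2
G(9) = mex{1,1,0} = 2
G(10) = mex{1,1,1} = 0
G(11) = mex{1,1,1} = 0
G(12) = mex{2,1,1} = 0
G(13) = mex{2,2,1} = 0
G(14) = mex{0,2,2} = 1
G(15) = mex{0,0,2} = 1
G(16) = mex{0,0,0} = 1
G(17) = mex{0,0,0} = 1
G(18) = mex{1,0,0} = 2
G(19) = mex{1,1,0} = 2
G(20) = mex{1,1,1} = 0
G(21) = mex{1,1,1} = 0
G(22) = mex{2,1,1} = 0
G(23) = mex{2,2,1} = 0
G(24) = mex{0,2,2} = 1
G(25) = mex{0,0,2} = 1
G(26) = mex{0,0,0} = 1
Stack A: G(11) = 0.
Stack B: G(26) = 1.
Stack C: G(9) = 2.
Combined Grundy value = 0 ⊕ 1 ⊕ 2 = 3.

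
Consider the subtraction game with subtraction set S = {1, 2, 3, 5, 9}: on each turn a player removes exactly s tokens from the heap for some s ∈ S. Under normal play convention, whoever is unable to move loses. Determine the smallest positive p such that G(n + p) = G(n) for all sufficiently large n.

4

G(0) = 0
G(1) = mex{0} = 1
G(2) = mex{1,0} = 2
G(3) = mex{2,1,0} = 3
G(4) = mex{3,2,1} = 0
G(5) = mex{0,3,2,0} = 1
G(6) = mex{1,0,3,1} = 2
G(7) = mex{2,1,0,2} = 3
G(8) = mex{3,2,1,3} = 0
G(9) = mex{0,3,2,0,0} = 1
G(10) = mex{1,0,3,1,1} = 2
G(11) = mex{2,1,0,2,2} = 3
G(12) = mex{3,2,1,3,3} = 0
G(13) = mex{0,3,2,0,0} = 1
G(14) = mex{1,0,3,1,1} = 2
G(n+4) = G(n) holds for n = 0,…,8 (a full window of length max(S) = 9), so the sequence is purely periodic with period 4.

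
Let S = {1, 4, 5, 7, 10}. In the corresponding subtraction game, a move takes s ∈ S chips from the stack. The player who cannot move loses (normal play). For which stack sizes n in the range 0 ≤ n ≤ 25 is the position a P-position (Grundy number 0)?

G(0) = 0
G(1) = mex{0} = 1
G(2) = mex{1} = 0
G(3) = mex{0} = 1
G(4) = mex{1,0} = 2
G(5) = mex{2,1,0} = 3
G(6) = mex{3,0,1} = 2
G(7) = mex{2,1,0,0} = 3
G(8) = mex{3,2,1,1} = 0
G(9) = mex{0,3,2,0} = 1
G(10) = mex{1,2,3,1,0} = 4
G(11) = mex{4,3,2,2,1} = 0
G(12) = mex{0,0,3,3,0} = 1
G(13) = mex{1,1,0,2,1} = 3
G(14) = mex{3,4,1,3,2} = 0
G(15) = mex{0,0,4,0,3} = 1
G(16) = mex{1,1,0,1,2} = 3
G(17) = mex{3,3,1,4,3} = 0
G(18) = mex{0,0,3,0,0} = 1
G(19) = mex{1,1,0,1,1} = 2
G(20) = mex{2,3,1,3,4} = 0
G(21) = mex{0,0,3,0,0} = 1
G(22) = mex{1,1,0,1,1} = 2
G(23) = mex{2,2,1,3,3} = 0
G(24) = mex{0,0,2,0,0} = 1
G(25) = mex{1,1,0,1,1} = 2
P-positions are exactly the n with G(n) = 0.

0, 2, 8, 11, 14, 17, 20, 23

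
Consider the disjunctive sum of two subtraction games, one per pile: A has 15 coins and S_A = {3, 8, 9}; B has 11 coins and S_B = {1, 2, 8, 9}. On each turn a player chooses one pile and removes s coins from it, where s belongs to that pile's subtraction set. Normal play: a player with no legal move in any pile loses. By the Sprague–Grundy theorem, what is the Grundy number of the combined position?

0

Pile A, S = {3, 8, 9}:
n :  0  1  2  3  4  5  6  7  8  9 10 11 12 13 14 15
G :  0  0  0  1  1  1  0  0  2  1  1  3  0  0  2  1
G_A(15) = 1.
Pile B, S = {1, 2, 8, 9}:
G(0) = 0
G(1) = mex{0} = 1
G(2) = mex{1,0} = 2
G(3) = mex{2,1} = 0
G(4) = mex{0,2} = 1
G(5) = mex{1,0} = 2
G(6) = mex{2,1} = 0
G(7) = mex{0,2} = 1
G(8) = mex{1,0,0} = 2
G(9) = mex{2,1,1,0} = 3
G(10) = mex{3,2,2,1} = 0
G(11) = mex{0,3,0,2} = 1
G_B(11) = 1.
Combined Grundy value = 1 ⊕ 1 = 0.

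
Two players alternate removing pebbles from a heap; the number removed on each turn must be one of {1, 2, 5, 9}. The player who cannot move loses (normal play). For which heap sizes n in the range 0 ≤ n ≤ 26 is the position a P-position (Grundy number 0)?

n :  0  1  2  3  4  5  6  7  8  9 10 11 12 13 14 15 16 17 18 19 20 21 22 23 24 25 26
G :  0  1  2  0  1  2  0  1  2  3  0  1  2  0  1  2  0  1  2  3  0  1  2  0  1  2  0
P-positions are exactly the n with G(n) = 0.

0, 3, 6, 10, 13, 16, 20, 23, 26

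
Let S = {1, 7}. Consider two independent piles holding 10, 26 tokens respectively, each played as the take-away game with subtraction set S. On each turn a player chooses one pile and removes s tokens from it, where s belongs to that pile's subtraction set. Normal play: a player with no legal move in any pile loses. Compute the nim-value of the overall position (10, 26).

0

All piles use S = {1, 7}:
n :  0  1  2  3  4  5  6  7  8  9 10 11 12 13 14 15 16 17 18 19 20 21 22 23 24 25 26
G :  0  1  0  1  0  1  0  1  0  1  0  1  0  1  0  1  0  1  0  1  0  1  0  1  0  1  0
Pile A: G(10) = 0.
Pile B: G(26) = 0.
Combined Grundy value = 0 ⊕ 0 = 0.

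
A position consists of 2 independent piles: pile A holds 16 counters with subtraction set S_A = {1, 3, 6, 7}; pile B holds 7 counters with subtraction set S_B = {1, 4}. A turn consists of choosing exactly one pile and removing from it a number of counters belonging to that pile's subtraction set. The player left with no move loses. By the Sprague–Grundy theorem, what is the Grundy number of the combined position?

Pile A, S = {1, 3, 6, 7}:
n :  0  1  2  3  4  5  6  7  8  9 10 11 12 13 14 15 16
G :  0  1  0  1  0  1  2  3  2  3  2  3  0  1  0  1  0
G_A(16) = 0.
Pile B, S = {1, 4}:
n : 0 1 2 3 4 5 6 7
G : 0 1 0 1 2 0 1 0
G_B(7) = 0.
Combined Grundy value = 0 ⊕ 0 = 0.

0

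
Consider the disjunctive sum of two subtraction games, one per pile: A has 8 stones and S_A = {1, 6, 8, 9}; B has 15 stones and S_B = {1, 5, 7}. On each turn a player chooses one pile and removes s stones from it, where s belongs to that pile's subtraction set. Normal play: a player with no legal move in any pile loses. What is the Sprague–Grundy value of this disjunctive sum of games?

Pile A, S = {1, 6, 8, 9}:
G(0) = 0
G(1) = mex{0} = 1
G(2) = mex{1} = 0
G(3) = mex{0} = 1
G(4) = mex{1} = 0
G(5) = mex{0} = 1
G(6) = mex{1,0} = 2
G(7) = mex{2,1} = 0
G(8) = mex{0,0,0} = 1
G_A(8) = 1.
Pile B, S = {1, 5, 7}:
G(0) = 0
G(1) = mex{0} = 1
G(2) = mex{1} = 0
G(3) = mex{0} = 1
G(4) = mex{1} = 0
G(5) = mex{0,0} = 1
G(6) = mex{1,1} = 0
G(7) = mex{0,0,0} = 1
G(8) = mex{1,1,1} = 0
G(9) = mex{0,0,0} = 1
G(10) = mex{1,1,1} = 0
G(11) = mex{0,0,0} = 1
G(12) = mex{1,1,1} = 0
G(13) = mex{0,0,0} = 1
G(14) = mex{1,1,1} = 0
G(15) = mex{0,0,0} = 1
G_B(15) = 1.
Combined Grundy value = 1 ⊕ 1 = 0.

0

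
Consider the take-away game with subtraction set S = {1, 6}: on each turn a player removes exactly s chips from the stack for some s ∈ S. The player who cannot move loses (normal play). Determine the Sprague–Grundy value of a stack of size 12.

1

n :  0  1  2  3  4  5  6  7  8  9 10 11 12
G :  0  1  0  1  0  1  2  0  1  0  1  0  1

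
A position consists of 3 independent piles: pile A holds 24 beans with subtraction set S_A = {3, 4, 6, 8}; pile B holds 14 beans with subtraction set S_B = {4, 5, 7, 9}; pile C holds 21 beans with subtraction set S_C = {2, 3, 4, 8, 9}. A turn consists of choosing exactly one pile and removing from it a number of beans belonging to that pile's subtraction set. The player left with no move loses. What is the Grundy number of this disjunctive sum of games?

Pile A, S = {3, 4, 6, 8}:
n :  0  1  2  3  4  5  6  7  8  9 10 11 12 13 14 15 16 17 18 19 20 21 22 23 24
G :  0  0  0  1  1  1  2  2  2  3  3  0  0  0  1  1  1  2  2  2  3  3  0  0  0
G_A(24) = 0.
Pile B, S = {4, 5, 7, 9}:
G(0) = 0
G(1) = mex{} = 0
G(2) = mex{} = 0
G(3) = mex{} = 0
G(4) = mex{0} = 1
G(5) = mex{0,0} = 1
G(6) = mex{0,0} = 1
G(7) = mex{0,0,0} = 1
G(8) = mex{1,0,0} = 2
G(9) = mex{1,1,0,0} = 2
G(10) = mex{1,1,0,0} = 2
G(11) = mex{1,1,1,0} = 2
G(12) = mex{2,1,1,0} = 3
G(13) = mex{2,2,1,1} = 0
G(14) = mex{2,2,1,1} = 0
G_B(14) = 0.
Pile C, S = {2, 3, 4, 8, 9}:
G(0) = 0
G(1) = mex{} = 0
G(2) = mex{0} = 1
G(3) = mex{0,0} = 1
G(4) = mex{1,0,0} = 2
G(5) = mex{1,1,0} = 2
G(6) = mex{2,1,1} = 0
G(7) = mex{2,2,1} = 0
G(8) = mex{0,2,2,0} = 1
G(9) = mex{0,0,2,0,0} = 1
G(10) = mex{1,0,0,1,0} = 2
G(11) = mex{1,1,0,1,1} = 2
G(12) = mex{2,1,1,2,1} = 0
G(13) = mex{2,2,1,2,2} = 0
G(14) = mex{0,2,2,0,2} = 1
G(15) = mex{0,0,2,0,0} = 1
G(16) = mex{1,0,0,1,0} = 2
G(17) = mex{1,1,0,1,1} = 2
G(18) = mex{2,1,1,2,1} = 0
G(19) = mex{2,2,1,2,2} = 0
G(20) = mex{0,2,2,0,2} = 1
G(21) = mex{0,0,2,0,0} = 1
G_C(21) = 1.
Combined Grundy value = 0 ⊕ 0 ⊕ 1 = 1.

1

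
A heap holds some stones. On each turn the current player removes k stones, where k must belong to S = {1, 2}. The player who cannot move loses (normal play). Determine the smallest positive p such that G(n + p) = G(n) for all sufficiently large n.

n :  0  1  2  3  4  5  6  7  8  9 10 11 12 13 14
G :  0  1  2  0  1  2  0  1  2  0  1  2  0  1  2
G(n+3) = G(n) holds for n = 0,…,1 (a full window of length max(S) = 2), so the sequence is purely periodic with period 3.

3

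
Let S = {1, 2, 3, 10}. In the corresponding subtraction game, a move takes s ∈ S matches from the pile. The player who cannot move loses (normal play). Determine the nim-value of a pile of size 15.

3

G(0) = 0
G(1) = mex{0} = 1
G(2) = mex{1,0} = 2
G(3) = mex{2,1,0} = 3
G(4) = mex{3,2,1} = 0
G(5) = mex{0,3,2} = 1
G(6) = mex{1,0,3} = 2
G(7) = mex{2,1,0} = 3
G(8) = mex{3,2,1} = 0
G(9) = mex{0,3,2} = 1
G(10) = mex{1,0,3,0} = 2
G(11) = mex{2,1,0,1} = 3
G(12) = mex{3,2,1,2} = 0
G(13) = mex{0,3,2,3} = 1
G(14) = mex{1,0,3,0} = 2
G(15) = mex{2,1,0,1} = 3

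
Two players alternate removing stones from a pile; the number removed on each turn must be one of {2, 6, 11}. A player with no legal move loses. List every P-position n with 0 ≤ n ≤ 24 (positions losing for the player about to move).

0, 1, 4, 5, 8, 9, 13, 17, 18, 21, 22

n :  0  1  2  3  4  5  6  7  8  9 10 11 12 13 14 15 16 17 18 19 20 21 22 23 24
G :  0  0  1  1  0  0  1  1  0  0  1  1  2  0  3  1  2  0  0  1  1  0  0  1  1
P-positions are exactly the n with G(n) = 0.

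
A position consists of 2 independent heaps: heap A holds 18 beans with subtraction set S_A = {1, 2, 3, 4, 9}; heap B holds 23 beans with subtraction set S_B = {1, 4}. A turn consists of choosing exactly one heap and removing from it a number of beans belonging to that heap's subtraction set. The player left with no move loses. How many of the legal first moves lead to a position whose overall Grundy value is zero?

1

Heap A, S = {1, 2, 3, 4, 9}:
G(0) = 0
G(1) = mex{0} = 1
G(2) = mex{1,0} = 2
G(3) = mex{2,1,0} = 3
G(4) = mex{3,2,1,0} = 4
G(5) = mex{4,3,2,1} = 0
G(6) = mex{0,4,3,2} = 1
G(7) = mex{1,0,4,3} = 2
G(8) = mex{2,1,0,4} = 3
G(9) = mex{3,2,1,0,0} = 4
G(10) = mex{4,3,2,1,1} = 0
G(11) = mex{0,4,3,2,2} = 1
G(12) = mex{1,0,4,3,3} = 2
G(13) = mex{2,1,0,4,4} = 3
G(14) = mex{3,2,1,0,0} = 4
G(15) = mex{4,3,2,1,1} = 0
G(16) = mex{0,4,3,2,2} = 1
G(17) = mex{1,0,4,3,3} = 2
G(18) = mex{2,1,0,4,4} = 3
G_A(18) = 3.
Heap B, S = {1, 4}:
G(0) = 0
G(1) = mex{0} = 1
G(2) = mex{1} = 0
G(3) = mex{0} = 1
G(4) = mex{1,0} = 2
G(5) = mex{2,1} = 0
G(6) = mex{0,0} = 1
G(7) = mex{1,1} = 0
G(8) = mex{0,2} = 1
G(9) = mex{1,0} = 2
G(10) = mex{2,1} = 0
G(11) = mex{0,0} = 1
G(12) = mex{1,1} = 0
G(13) = mex{0,2} = 1
G(14) = mex{1,0} = 2
G(15) = mex{2,1} = 0
G(16) = mex{0,0} = 1
G(17) = mex{1,1} = 0
G(18) = mex{0,2} = 1
G(19) = mex{1,0} = 2
G(20) = mex{2,1} = 0
G(21) = mex{0,0} = 1
G(22) = mex{1,1} = 0
G(23) = mex{0,2} = 1
G_B(23) = 1.
Combined Grundy value = 3 ⊕ 1 = 2.
A winning move leaves total XOR = 0, i.e. changes one component's Grundy value g to g ⊕ X where X is the current total.
Heap A: need g' = 3⊕2 = 1. Options: 18−1→G=2, 18−2→G=1, 18−3→G=0, 18−4→G=4, 18−9→G=4. Hits: 1.
Heap B: need g' = 1⊕2 = 3. Options: 23−1→G=0, 23−4→G=2. Hits: 0.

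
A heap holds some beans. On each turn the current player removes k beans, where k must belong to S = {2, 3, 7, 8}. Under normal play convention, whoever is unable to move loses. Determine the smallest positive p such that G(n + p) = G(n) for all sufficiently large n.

5

n :  0  1  2  3  4  5  6  7  8  9 10 11 12 13 14
G :  0  0  1  1  2  0  0  1  1  2  0  0  1  1  2
G(n+5) = G(n) holds for n = 0,…,7 (a full window of length max(S) = 8), so the sequence is purely periodic with period 5.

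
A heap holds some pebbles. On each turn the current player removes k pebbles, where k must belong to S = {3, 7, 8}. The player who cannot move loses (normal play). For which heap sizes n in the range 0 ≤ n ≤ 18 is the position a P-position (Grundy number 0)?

G(0) = 0
G(1) = mex{} = 0
G(2) = mex{} = 0
G(3) = mex{0} = 1
G(4) = mex{0} = 1
G(5) = mex{0} = 1
G(6) = mex{1} = 0
G(7) = mex{1,0} = 2
G(8) = mex{1,0,0} = 2
G(9) = mex{0,0,0} = 1
G(10) = mex{2,1,0} = 3
G(11) = mex{2,1,1} = 0
G(12) = mex{1,1,1} = 0
G(13) = mex{3,0,1} = 2
G(14) = mex{0,2,0} = 1
G(15) = mex{0,2,2} = 1
G(16) = mex{2,1,2} = 0
G(17) = mex{1,3,1} = 0
G(18) = mex{1,0,3} = 2
P-positions are exactly the n with G(n) = 0.

0, 1, 2, 6, 11, 12, 16, 17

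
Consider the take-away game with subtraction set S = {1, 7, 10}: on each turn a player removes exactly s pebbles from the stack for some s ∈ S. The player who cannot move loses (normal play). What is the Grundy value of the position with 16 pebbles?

n :  0  1  2  3  4  5  6  7  8  9 10 11 12 13 14 15 16
G :  0  1  0  1  0  1  0  1  0  1  2  3  2  3  2  3  2

2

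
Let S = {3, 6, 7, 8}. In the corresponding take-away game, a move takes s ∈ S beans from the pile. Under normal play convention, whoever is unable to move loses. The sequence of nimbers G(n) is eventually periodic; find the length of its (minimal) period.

11

G(0) = 0
G(1) = mex{} = 0
G(2) = mex{} = 0
G(3) = mex{0} = 1
G(4) = mex{0} = 1
G(5) = mex{0} = 1
G(6) = mex{1,0} = 2
G(7) = mex{1,0,0} = 2
G(8) = mex{1,0,0,0} = 2
G(9) = mex{2,1,0,0} = 3
G(10) = mex{2,1,1,0} = 3
G(11) = mex{2,1,1,1} = 0
G(12) = mex{3,2,1,1} = 0
G(13) = mex{3,2,2,1} = 0
G(14) = mex{0,2,2,2} = 1
G(15) = mex{0,3,2,2} = 1
G(16) = mex{0,3,3,2} = 1
G(17) = mex{1,0,3,3} = 2
G(18) = mex{1,0,0,3} = 2
G(19) = mex{1,0,0,0} = 2
G(20) = mex{2,1,0,0} = 3
G(21) = mex{2,1,1,0} = 3
G(22) = mex{2,1,1,1} = 0
G(23) = mex{3,2,1,1} = 0
G(n+11) = G(n) holds for n = 0,…,7 (a full window of length max(S) = 8), so the sequence is purely periodic with period 11.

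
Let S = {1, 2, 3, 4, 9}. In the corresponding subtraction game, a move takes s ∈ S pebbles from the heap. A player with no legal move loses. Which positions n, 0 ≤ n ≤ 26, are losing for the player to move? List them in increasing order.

G(0) = 0
G(1) = mex{0} = 1
G(2) = mex{1,0} = 2
G(3) = mex{2,1,0} = 3
G(4) = mex{3,2,1,0} = 4
G(5) = mex{4,3,2,1} = 0
G(6) = mex{0,4,3,2} = 1
G(7) = mex{1,0,4,3} = 2
G(8) = mex{2,1,0,4} = 3
G(9) = mex{3,2,1,0,0} = 4
G(10) = mex{4,3,2,1,1} = 0
G(11) = mex{0,4,3,2,2} = 1
G(12) = mex{1,0,4,3,3} = 2
G(13) = mex{2,1,0,4,4} = 3
G(14) = mex{3,2,1,0,0} = 4
G(15) = mex{4,3,2,1,1} = 0
G(16) = mex{0,4,3,2,2} = 1
G(17) = mex{1,0,4,3,3} = 2
G(18) = mex{2,1,0,4,4} = 3
G(19) = mex{3,2,1,0,0} = 4
G(20) = mex{4,3,2,1,1} = 0
G(21) = mex{0,4,3,2,2} = 1
G(22) = mex{1,0,4,3,3} = 2
G(23) = mex{2,1,0,4,4} = 3
G(24) = mex{3,2,1,0,0} = 4
G(25) = mex{4,3,2,1,1} = 0
G(26) = mex{0,4,3,2,2} = 1
P-positions are exactly the n with G(n) = 0.

0, 5, 10, 15, 20, 25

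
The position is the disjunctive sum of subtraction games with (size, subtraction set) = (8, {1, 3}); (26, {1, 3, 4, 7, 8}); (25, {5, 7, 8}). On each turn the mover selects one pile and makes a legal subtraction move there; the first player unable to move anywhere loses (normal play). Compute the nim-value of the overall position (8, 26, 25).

Pile A, S = {1, 3}:
G(0) = 0
G(1) = mex{0} = 1
G(2) = mex{1} = 0
G(3) = mex{0,0} = 1
G(4) = mex{1,1} = 0
G(5) = mex{0,0} = 1
G(6) = mex{1,1} = 0
G(7) = mex{0,0} = 1
G(8) = mex{1,1} = 0
G_A(8) = 0.
Pile B, S = {1, 3, 4, 7, 8}:
n :  0  1  2  3  4  5  6  7  8  9 10 11 12 13 14 15 16 17 18 19 20 21 22 23 24 25 26
G :  0  1  0  1  2  3  2  3  4  5  4  0  1  0  1  2  3  2  3  4  5  4  0  1  0  1  2
G_B(26) = 2.
Pile C, S = {5, 7, 8}:
n :  0  1  2  3  4  5  6  7  8  9 10 11 12 13 14 15 16 17 18 19 20 21 22 23 24 25
G :  0  0  0  0  0  1  1  1  1  1  2  2  2  0  0  0  0  0  1  1  1  1  1  2  2  2
G_C(25) = 2.
Combined Grundy value = 0 ⊕ 2 ⊕ 2 = 0.

0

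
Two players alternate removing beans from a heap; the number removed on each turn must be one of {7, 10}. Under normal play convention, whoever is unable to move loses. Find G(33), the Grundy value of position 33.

G(0) = 0
G(1) = mex{} = 0
G(2) = mex{} = 0
G(3) = mex{} = 0
G(4) = mex{} = 0
G(5) = mex{} = 0
G(6) = mex{} = 0
G(7) = mex{0} = 1
G(8) = mex{0} = 1
G(9) = mex{0} = 1
G(10) = mex{0,0} = 1
G(11) = mex{0,0} = 1
G(12) = mex{0,0} = 1
G(13) = mex{0,0} = 1
G(14) = mex{1,0} = 2
G(15) = mex{1,0} = 2
G(16) = mex{1,0} = 2
G(17) = mex{1,1} = 0
G(18) = mex{1,1} = 0
G(19) = mex{1,1} = 0
G(20) = mex{1,1} = 0
G(21) = mex{2,1} = 0
G(22) = mex{2,1} = 0
G(23) = mex{2,1} = 0
G(24) = mex{0,2} = 1
G(25) = mex{0,2} = 1
G(26) = mex{0,2} = 1
G(27) = mex{0,0} = 1
G(28) = mex{0,0} = 1
G(29) = mex{0,0} = 1
G(30) = mex{0,0} = 1
G(31) = mex{1,0} = 2
G(32) = mex{1,0} = 2
G(33) = mex{1,0} = 2

2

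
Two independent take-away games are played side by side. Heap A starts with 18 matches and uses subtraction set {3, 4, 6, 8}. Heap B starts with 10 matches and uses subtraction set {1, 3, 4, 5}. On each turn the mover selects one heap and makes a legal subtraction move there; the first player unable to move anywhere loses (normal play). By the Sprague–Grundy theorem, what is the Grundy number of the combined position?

Heap A, S = {3, 4, 6, 8}:
n :  0  1  2  3  4  5  6  7  8  9 10 11 12 13 14 15 16 17 18
G :  0  0  0  1  1  1  2  2  2  3  3  0  0  0  1  1  1  2  2
G_A(18) = 2.
Heap B, S = {1, 3, 4, 5}:
G(0) = 0
G(1) = mex{0} = 1
G(2) = mex{1} = 0
G(3) = mex{0,0} = 1
G(4) = mex{1,1,0} = 2
G(5) = mex{2,0,1,0} = 3
G(6) = mex{3,1,0,1} = 2
G(7) = mex{2,2,1,0} = 3
G(8) = mex{3,3,2,1} = 0
G(9) = mex{0,2,3,2} = 1
G(10) = mex{1,3,2,3} = 0
G_B(10) = 0.
Combined Grundy value = 2 ⊕ 0 = 2.

2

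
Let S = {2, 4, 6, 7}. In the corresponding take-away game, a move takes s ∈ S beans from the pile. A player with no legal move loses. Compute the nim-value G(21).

n :  0  1  2  3  4  5  6  7  8  9 10 11 12 13 14 15 16 17 18 19 20 21
G :  0  0  1  1  2  2  3  3  4  0  0  1  1  2  2  3  3  4  0  0  1  1

1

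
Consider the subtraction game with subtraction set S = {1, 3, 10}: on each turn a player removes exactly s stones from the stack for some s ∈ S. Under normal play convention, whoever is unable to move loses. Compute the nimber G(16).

n :  0  1  2  3  4  5  6  7  8  9 10 11 12 13 14 15 16
G :  0  1  0  1  0  1  0  1  0  1  2  3  2  0  1  0  1

1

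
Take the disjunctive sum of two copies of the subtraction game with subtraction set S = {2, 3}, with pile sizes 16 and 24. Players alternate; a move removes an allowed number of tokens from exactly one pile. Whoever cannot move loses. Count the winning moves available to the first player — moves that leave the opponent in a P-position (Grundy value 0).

All piles use S = {2, 3}:
n :  0  1  2  3  4  5  6  7  8  9 10 11 12 13 14 15 16 17 18 19 20 21 22 23 24
G :  0  0  1  1  2  0  0  1  1  2  0  0  1  1  2  0  0  1  1  2  0  0  1  1  2
Pile A: G(16) = 0.
Pile B: G(24) = 2.
Combined Grundy value = 0 ⊕ 2 = 2.
A winning move leaves total XOR = 0, i.e. changes one component's Grundy value g to g ⊕ X where X is the current total.
Pile A: need g' = 0⊕2 = 2. Options: 16−2→G=2, 16−3→G=1. Hits: 1.
Pile B: need g' = 2⊕2 = 0. Options: 24−2→G=1, 24−3→G=0. Hits: 1.

2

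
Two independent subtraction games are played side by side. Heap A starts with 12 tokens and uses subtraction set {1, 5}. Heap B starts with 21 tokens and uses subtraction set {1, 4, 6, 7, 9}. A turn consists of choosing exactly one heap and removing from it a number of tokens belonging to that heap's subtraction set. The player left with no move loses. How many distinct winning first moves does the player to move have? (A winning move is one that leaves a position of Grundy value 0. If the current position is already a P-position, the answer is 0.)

Heap A, S = {1, 5}:
n :  0  1  2  3  4  5  6  7  8  9 10 11 12
G :  0  1  0  1  0  1  0  1  0  1  0  1  0
G_A(12) = 0.
Heap B, S = {1, 4, 6, 7, 9}:
G(0) = 0
G(1) = mex{0} = 1
G(2) = mex{1} = 0
G(3) = mex{0} = 1
G(4) = mex{1,0} = 2
G(5) = mex{2,1} = 0
G(6) = mex{0,0,0} = 1
G(7) = mex{1,1,1,0} = 2
G(8) = mex{2,2,0,1} = 3
G(9) = mex{3,0,1,0,0} = 2
G(10) = mex{2,1,2,1,1} = 0
G(11) = mex{0,2,0,2,0} = 1
G(12) = mex{1,3,1,0,1} = 2
G(13) = mex{2,2,2,1,2} = 0
G(14) = mex{0,0,3,2,0} = 1
G(15) = mex{1,1,2,3,1} = 0
G(16) = mex{0,2,0,2,2} = 1
G(17) = mex{1,0,1,0,3} = 2
G(18) = mex{2,1,2,1,2} = 0
G(19) = mex{0,0,0,2,0} = 1
G(20) = mex{1,1,1,0,1} = 2
G(21) = mex{2,2,0,1,2} = 3
G_B(21) = 3.
Combined Grundy value = 0 ⊕ 3 = 3.
A winning move leaves total XOR = 0, i.e. changes one component's Grundy value g to g ⊕ X where X is the current total.
Heap A: need g' = 0⊕3 = 3. Options: 12−1→G=1, 12−5→G=1. Hits: 0.
Heap B: need g' = 3⊕3 = 0. Options: 21−1→G=2, 21−4→G=2, 21−6→G=0, 21−7→G=1, 21−9→G=2. Hits: 1.

1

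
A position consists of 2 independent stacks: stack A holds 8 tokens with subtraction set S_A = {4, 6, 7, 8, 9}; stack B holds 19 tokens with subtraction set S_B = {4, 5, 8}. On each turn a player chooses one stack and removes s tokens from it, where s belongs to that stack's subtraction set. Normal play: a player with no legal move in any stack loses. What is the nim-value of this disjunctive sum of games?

3

Stack A, S = {4, 6, 7, 8, 9}:
n : 0 1 2 3 4 5 6 7 8
G : 0 0 0 0 1 1 1 1 2
G_A(8) = 2.
Stack B, S = {4, 5, 8}:
G(0) = 0
G(1) = mex{} = 0
G(2) = mex{} = 0
G(3) = mex{} = 0
G(4) = mex{0} = 1
G(5) = mex{0,0} = 1
G(6) = mex{0,0} = 1
G(7) = mex{0,0} = 1
G(8) = mex{1,0,0} = 2
G(9) = mex{1,1,0} = 2
G(10) = mex{1,1,0} = 2
G(11) = mex{1,1,0} = 2
G(12) = mex{2,1,1} = 0
G(13) = mex{2,2,1} = 0
G(14) = mex{2,2,1} = 0
G(15) = mex{2,2,1} = 0
G(16) = mex{0,2,2} = 1
G(17) = mex{0,0,2} = 1
G(18) = mex{0,0,2} = 1
G(19) = mex{0,0,2} = 1
G_B(19) = 1.
Combined Grundy value = 2 ⊕ 1 = 3.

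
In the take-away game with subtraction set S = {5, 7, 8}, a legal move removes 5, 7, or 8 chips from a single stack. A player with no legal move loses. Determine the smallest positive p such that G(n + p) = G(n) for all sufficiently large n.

13

n :  0  1  2  3  4  5  6  7  8  9 10 11 12 13 14 15 16 17 18 19 20 21 22 23 24 25 26 27
G :  0  0  0  0  0  1  1  1  1  1  2  2  2  0  0  0  0  0  1  1  1  1  1  2  2  2  0  0
G(n+13) = G(n) holds for n = 0,…,7 (a full window of length max(S) = 8), so the sequence is purely periodic with period 13.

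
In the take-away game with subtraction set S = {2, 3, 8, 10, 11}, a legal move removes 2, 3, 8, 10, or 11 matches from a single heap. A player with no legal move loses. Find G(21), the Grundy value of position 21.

G(0) = 0
G(1) = mex{} = 0
G(2) = mex{0} = 1
G(3) = mex{0,0} = 1
G(4) = mex{1,0} = 2
G(5) = mex{1,1} = 0
G(6) = mex{2,1} = 0
G(7) = mex{0,2} = 1
G(8) = mex{0,0,0} = 1
G(9) = mex{1,0,0} = 2
G(10) = mex{1,1,1,0} = 2
G(11) = mex{2,1,1,0,0} = 3
G(12) = mex{2,2,2,1,0} = 3
G(13) = mex{3,2,0,1,1} = 4
G(14) = mex{3,3,0,2,1} = 4
G(15) = mex{4,3,1,0,2} = 5
G(16) = mex{4,4,1,0,0} = 2
G(17) = mex{5,4,2,1,0} = 3
G(18) = mex{2,5,2,1,1} = 0
G(19) = mex{3,2,3,2,1} = 0
G(20) = mex{0,3,3,2,2} = 1
G(21) = mex{0,0,4,3,2} = 1

1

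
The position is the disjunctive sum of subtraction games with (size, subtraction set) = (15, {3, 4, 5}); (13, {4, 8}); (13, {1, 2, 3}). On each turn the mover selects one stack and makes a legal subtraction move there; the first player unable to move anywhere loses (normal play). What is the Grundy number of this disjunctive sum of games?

Stack A, S = {3, 4, 5}:
G(0) = 0
G(1) = mex{} = 0
G(2) = mex{} = 0
G(3) = mex{0} = 1
G(4) = mex{0,0} = 1
G(5) = mex{0,0,0} = 1
G(6) = mex{1,0,0} = 2
G(7) = mex{1,1,0} = 2
G(8) = mex{1,1,1} = 0
G(9) = mex{2,1,1} = 0
G(10) = mex{2,2,1} = 0
G(11) = mex{0,2,2} = 1
G(12) = mex{0,0,2} = 1
G(13) = mex{0,0,0} = 1
G(14) = mex{1,0,0} = 2
G(15) = mex{1,1,0} = 2
G_A(15) = 2.
Stack B, S = {4, 8}:
n :  0  1  2  3  4  5  6  7  8  9 10 11 12 13
G :  0  0  0  0  1  1  1  1  2  2  2  2  0  0
G_B(13) = 0.
Stack C, S = {1, 2, 3}:
G(0) = 0
G(1) = mex{0} = 1
G(2) = mex{1,0} = 2
G(3) = mex{2,1,0} = 3
G(4) = mex{3,2,1} = 0
G(5) = mex{0,3,2} = 1
G(6) = mex{1,0,3} = 2
G(7) = mex{2,1,0} = 3
G(8) = mex{3,2,1} = 0
G(9) = mex{0,3,2} = 1
G(10) = mex{1,0,3} = 2
G(11) = mex{2,1,0} = 3
G(12) = mex{3,2,1} = 0
G(13) = mex{0,3,2} = 1
G_C(13) = 1.
Combined Grundy value = 2 ⊕ 0 ⊕ 1 = 3.

3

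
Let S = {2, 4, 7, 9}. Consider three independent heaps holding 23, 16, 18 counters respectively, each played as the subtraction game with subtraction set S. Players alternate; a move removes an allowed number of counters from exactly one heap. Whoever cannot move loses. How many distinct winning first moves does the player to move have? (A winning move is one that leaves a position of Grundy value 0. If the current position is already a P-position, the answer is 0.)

All heaps use S = {2, 4, 7, 9}:
n :  0  1  2  3  4  5  6  7  8  9 10 11 12 13 14 15 16 17 18 19 20 21 22 23
G :  0  0  1  1  2  2  0  3  1  4  2  0  0  1  1  2  2  0  3  1  4  2  0  0
Heap A: G(23) = 0.
Heap B: G(16) = 2.
Heap C: G(18) = 3.
Combined Grundy value = 0 ⊕ 2 ⊕ 3 = 1.
A winning move leaves total XOR = 0, i.e. changes one component's Grundy value g to g ⊕ X where X is the current total.
Heap A: need g' = 0⊕1 = 1. Options: 23−2→G=2, 23−4→G=1, 23−7→G=2, 23−9→G=1. Hits: 2.
Heap B: need g' = 2⊕1 = 3. Options: 16−2→G=1, 16−4→G=0, 16−7→G=4, 16−9→G=3. Hits: 1.
Heap C: need g' = 3⊕1 = 2. Options: 18−2→G=2, 18−4→G=1, 18−7→G=0, 18−9→G=4. Hits: 1.

4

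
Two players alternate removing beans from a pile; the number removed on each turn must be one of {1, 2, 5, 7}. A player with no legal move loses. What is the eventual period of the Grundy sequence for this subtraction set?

n :  0  1  2  3  4  5  6  7  8  9 10 11 12 13 14
G :  0  1  2  0  1  2  0  1  2  0  1  2  0  1  2
G(n+3) = G(n) holds for n = 0,…,6 (a full window of length max(S) = 7), so the sequence is purely periodic with period 3.

3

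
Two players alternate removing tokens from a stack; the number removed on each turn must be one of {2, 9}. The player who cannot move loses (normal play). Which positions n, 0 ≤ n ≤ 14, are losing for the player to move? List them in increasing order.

n :  0  1  2  3  4  5  6  7  8  9 10 11 12 13 14
G :  0  0  1  1  0  0  1  1  0  2  1  0  0  1  1
P-positions are exactly the n with G(n) = 0.

0, 1, 4, 5, 8, 11, 12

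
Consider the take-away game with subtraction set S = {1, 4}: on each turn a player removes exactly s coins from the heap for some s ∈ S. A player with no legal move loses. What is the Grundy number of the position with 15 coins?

0

G(0) = 0
G(1) = mex{0} = 1
G(2) = mex{1} = 0
G(3) = mex{0} = 1
G(4) = mex{1,0} = 2
G(5) = mex{2,1} = 0
G(6) = mex{0,0} = 1
G(7) = mex{1,1} = 0
G(8) = mex{0,2} = 1
G(9) = mex{1,0} = 2
G(10) = mex{2,1} = 0
G(11) = mex{0,0} = 1
G(12) = mex{1,1} = 0
G(13) = mex{0,2} = 1
G(14) = mex{1,0} = 2
G(15) = mex{2,1} = 0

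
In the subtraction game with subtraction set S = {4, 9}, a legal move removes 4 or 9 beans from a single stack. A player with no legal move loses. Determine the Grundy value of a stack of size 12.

n :  0  1  2  3  4  5  6  7  8  9 10 11 12
G :  0  0  0  0  1  1  1  1  0  2  2  2  1

1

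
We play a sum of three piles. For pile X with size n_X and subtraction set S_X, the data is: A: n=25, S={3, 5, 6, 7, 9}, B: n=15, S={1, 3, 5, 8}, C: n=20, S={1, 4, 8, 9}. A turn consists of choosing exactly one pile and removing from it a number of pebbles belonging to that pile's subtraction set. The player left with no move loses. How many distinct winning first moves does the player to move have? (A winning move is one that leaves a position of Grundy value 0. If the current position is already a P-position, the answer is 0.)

5

Pile A, S = {3, 5, 6, 7, 9}:
n :  0  1  2  3  4  5  6  7  8  9 10 11 12 13 14 15 16 17 18 19 20 21 22 23 24 25
G :  0  0  0  1  1  1  2  2  2  3  3  3  0  0  0  1  1  1  2  2  2  3  3  3  0  0
G_A(25) = 0.
Pile B, S = {1, 3, 5, 8}:
G(0) = 0
G(1) = mex{0} = 1
G(2) = mex{1} = 0
G(3) = mex{0,0} = 1
G(4) = mex{1,1} = 0
G(5) = mex{0,0,0} = 1
G(6) = mex{1,1,1} = 0
G(7) = mex{0,0,0} = 1
G(8) = mex{1,1,1,0} = 2
G(9) = mex{2,0,0,1} = 3
G(10) = mex{3,1,1,0} = 2
G(11) = mex{2,2,0,1} = 3
G(12) = mex{3,3,1,0} = 2
G(13) = mex{2,2,2,1} = 0
G(14) = mex{0,3,3,0} = 1
G(15) = mex{1,2,2,1} = 0
G_B(15) = 0.
Pile C, S = {1, 4, 8, 9}:
n :  0  1  2  3  4  5  6  7  8  9 10 11 12 13 14 15 16 17 18 19 20
G :  0  1  0  1  2  0  1  0  1  2  3  2  0  1  2  3  2  0  1  0  1
G_C(20) = 1.
Combined Grundy value = 0 ⊕ 0 ⊕ 1 = 1.
A winning move leaves total XOR = 0, i.e. changes one component's Grundy value g to g ⊕ X where X is the current total.
Pile A: need g' = 0⊕1 = 1. Options: 25−3→G=3, 25−5→G=2, 25−6→G=2, 25−7→G=2, 25−9→G=1. Hits: 1.
Pile B: need g' = 0⊕1 = 1. Options: 15−1→G=1, 15−3→G=2, 15−5→G=2, 15−8→G=1. Hits: 2.
Pile C: need g' = 1⊕1 = 0. Options: 20−1→G=0, 20−4→G=2, 20−8→G=0, 20−9→G=2. Hits: 2.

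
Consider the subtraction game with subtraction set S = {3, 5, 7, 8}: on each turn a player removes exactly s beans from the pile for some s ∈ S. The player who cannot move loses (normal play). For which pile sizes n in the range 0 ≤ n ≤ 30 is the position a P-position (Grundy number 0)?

0, 1, 2, 11, 12, 13, 22, 23, 24

n :  0  1  2  3  4  5  6  7  8  9 10 11 12 13 14 15 16 17 18 19 20 21 22 23 24 25 26 27 28 29 30
G :  0  0  0  1  1  1  2  2  2  3  3  0  0  0  1  1  1  2  2  2  3  3  0  0  0  1  1  1  2  2  2
P-positions are exactly the n with G(n) = 0.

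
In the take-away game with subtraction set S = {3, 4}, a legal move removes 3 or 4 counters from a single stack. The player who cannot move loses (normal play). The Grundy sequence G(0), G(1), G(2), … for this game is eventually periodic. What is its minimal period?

G(0) = 0
G(1) = mex{} = 0
G(2) = mex{} = 0
G(3) = mex{0} = 1
G(4) = mex{0,0} = 1
G(5) = mex{0,0} = 1
G(6) = mex{1,0} = 2
G(7) = mex{1,1} = 0
G(8) = mex{1,1} = 0
G(9) = mex{2,1} = 0
G(10) = mex{0,2} = 1
G(11) = mex{0,0} = 1
G(12) = mex{0,0} = 1
G(13) = mex{1,0} = 2
G(14) = mex{1,1} = 0
G(15) = mex{1,1} = 0
G(n+7) = G(n) holds for n = 0,…,3 (a full window of length max(S) = 4), so the sequence is purely periodic with period 7.

7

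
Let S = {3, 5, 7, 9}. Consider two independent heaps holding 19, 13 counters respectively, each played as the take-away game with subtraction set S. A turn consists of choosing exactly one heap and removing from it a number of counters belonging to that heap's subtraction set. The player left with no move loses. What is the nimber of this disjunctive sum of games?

2

All heaps use S = {3, 5, 7, 9}:
G(0) = 0
G(1) = mex{} = 0
G(2) = mex{} = 0
G(3) = mex{0} = 1
G(4) = mex{0} = 1
G(5) = mex{0,0} = 1
G(6) = mex{1,0} = 2
G(7) = mex{1,0,0} = 2
G(8) = mex{1,1,0} = 2
G(9) = mex{2,1,0,0} = 3
G(10) = mex{2,1,1,0} = 3
G(11) = mex{2,2,1,0} = 3
G(12) = mex{3,2,1,1} = 0
G(13) = mex{3,2,2,1} = 0
G(14) = mex{3,3,2,1} = 0
G(15) = mex{0,3,2,2} = 1
G(16) = mex{0,3,3,2} = 1
G(17) = mex{0,0,3,2} = 1
G(18) = mex{1,0,3,3} = 2
G(19) = mex{1,0,0,3} = 2
Heap A: G(19) = 2.
Heap B: G(13) = 0.
Combined Grundy value = 2 ⊕ 0 = 2.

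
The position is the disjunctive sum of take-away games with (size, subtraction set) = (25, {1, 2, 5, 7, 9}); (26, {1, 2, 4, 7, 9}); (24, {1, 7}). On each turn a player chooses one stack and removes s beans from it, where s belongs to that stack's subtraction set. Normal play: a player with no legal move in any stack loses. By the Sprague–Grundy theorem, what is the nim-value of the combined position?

4

Stack A, S = {1, 2, 5, 7, 9}:
n :  0  1  2  3  4  5  6  7  8  9 10 11 12 13 14 15 16 17 18 19 20 21 22 23 24 25
G :  0  1  2  0  1  2  0  1  2  3  4  5  3  4  0  1  2  0  1  2  0  1  2  3  4  5
G_A(25) = 5.
Stack B, S = {1, 2, 4, 7, 9}:
n :  0  1  2  3  4  5  6  7  8  9 10 11 12 13 14 15 16 17 18 19 20 21 22 23 24 25 26
G :  0  1  2  0  1  2  0  1  2  3  4  0  1  2  0  1  2  0  1  2  3  4  0  1  2  0  1
G_B(26) = 1.
Stack C, S = {1, 7}:
G(0) = 0
G(1) = mex{0} = 1
G(2) = mex{1} = 0
G(3) = mex{0} = 1
G(4) = mex{1} = 0
G(5) = mex{0} = 1
G(6) = mex{1} = 0
G(7) = mex{0,0} = 1
G(8) = mex{1,1} = 0
G(9) = mex{0,0} = 1
G(10) = mex{1,1} = 0
G(11) = mex{0,0} = 1
G(12) = mex{1,1} = 0
G(13) = mex{0,0} = 1
G(14) = mex{1,1} = 0
G(15) = mex{0,0} = 1
G(16) = mex{1,1} = 0
G(17) = mex{0,0} = 1
G(18) = mex{1,1} = 0
G(19) = mex{0,0} = 1
G(20) = mex{1,1} = 0
G(21) = mex{0,0} = 1
G(22) = mex{1,1} = 0
G(23) = mex{0,0} = 1
G(24) = mex{1,1} = 0
G_C(24) = 0.
Combined Grundy value = 5 ⊕ 1 ⊕ 0 = 4.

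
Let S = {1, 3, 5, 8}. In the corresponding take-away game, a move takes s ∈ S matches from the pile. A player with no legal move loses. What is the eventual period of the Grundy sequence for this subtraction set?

13

n :  0  1  2  3  4  5  6  7  8  9 10 11 12 13 14 15 16 17 18 19 20 21 22 23 24 25 26 27
G :  0  1  0  1  0  1  0  1  2  3  2  3  2  0  1  0  1  0  1  0  1  2  3  2  3  2  0  1
G(n+13) = G(n) holds for n = 0,…,7 (a full window of length max(S) = 8), so the sequence is purely periodic with period 13.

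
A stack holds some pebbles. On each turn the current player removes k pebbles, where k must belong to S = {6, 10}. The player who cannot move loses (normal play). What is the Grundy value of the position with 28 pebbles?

2

n :  0  1  2  3  4  5  6  7  8  9 10 11 12 13 14 15 16 17 18 19 20 21 22 23 24 25 26 27 28
G :  0  0  0  0  0  0  1  1  1  1  1  1  2  2  2  2  0  0  0  0  0  0  1  1  1  1  1  1  2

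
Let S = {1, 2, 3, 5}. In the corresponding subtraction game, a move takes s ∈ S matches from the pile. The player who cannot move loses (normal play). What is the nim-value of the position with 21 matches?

G(0) = 0
G(1) = mex{0} = 1
G(2) = mex{1,0} = 2
G(3) = mex{2,1,0} = 3
G(4) = mex{3,2,1} = 0
G(5) = mex{0,3,2,0} = 1
G(6) = mex{1,0,3,1} = 2
G(7) = mex{2,1,0,2} = 3
G(8) = mex{3,2,1,3} = 0
G(9) = mex{0,3,2,0} = 1
G(10) = mex{1,0,3,1} = 2
G(11) = mex{2,1,0,2} = 3
G(12) = mex{3,2,1,3} = 0
G(13) = mex{0,3,2,0} = 1
G(14) = mex{1,0,3,1} = 2
G(15) = mex{2,1,0,2} = 3
G(16) = mex{3,2,1,3} = 0
G(17) = mex{0,3,2,0} = 1
G(18) = mex{1,0,3,1} = 2
G(19) = mex{2,1,0,2} = 3
G(20) = mex{3,2,1,3} = 0
G(21) = mex{0,3,2,0} = 1

1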